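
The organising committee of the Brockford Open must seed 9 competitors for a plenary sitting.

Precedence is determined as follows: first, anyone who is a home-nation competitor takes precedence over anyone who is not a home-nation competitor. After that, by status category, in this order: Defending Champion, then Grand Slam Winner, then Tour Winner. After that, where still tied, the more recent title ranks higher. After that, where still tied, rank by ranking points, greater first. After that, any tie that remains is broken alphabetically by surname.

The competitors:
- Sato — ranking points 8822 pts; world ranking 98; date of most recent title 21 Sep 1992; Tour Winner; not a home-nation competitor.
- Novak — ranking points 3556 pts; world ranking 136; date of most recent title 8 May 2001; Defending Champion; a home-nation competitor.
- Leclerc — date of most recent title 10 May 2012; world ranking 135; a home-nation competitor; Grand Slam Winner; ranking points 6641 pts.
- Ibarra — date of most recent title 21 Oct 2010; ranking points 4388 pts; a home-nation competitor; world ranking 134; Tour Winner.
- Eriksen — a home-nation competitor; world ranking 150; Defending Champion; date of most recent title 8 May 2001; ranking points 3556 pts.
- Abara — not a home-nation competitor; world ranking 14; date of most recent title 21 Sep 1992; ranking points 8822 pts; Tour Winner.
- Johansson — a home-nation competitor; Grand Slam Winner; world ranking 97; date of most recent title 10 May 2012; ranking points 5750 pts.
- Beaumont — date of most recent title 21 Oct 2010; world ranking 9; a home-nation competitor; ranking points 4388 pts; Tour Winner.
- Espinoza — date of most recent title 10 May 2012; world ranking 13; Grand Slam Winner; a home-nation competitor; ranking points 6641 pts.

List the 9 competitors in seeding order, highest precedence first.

Eriksen, Novak, Espinoza, Leclerc, Johansson, Beaumont, Ibarra, Abara, Sato

By the first rule: Eriksen, Novak, Espinoza, Leclerc, Johansson, Beaumont and Ibarra (each a home-nation competitor); then Abara and Sato (both not a home-nation competitor).
Among Eriksen, Novak, Espinoza, Leclerc, Johansson, Beaumont and Ibarra, by status category: Eriksen and Novak (Defending Champion) before Espinoza, Leclerc and Johansson (Grand Slam Winner) before Beaumont and Ibarra (Tour Winner).
Eriksen and Novak both have date of most recent title 8 May 2001, so the next rule applies.
Eriksen and Novak both have ranking points 3556 pts, so the next rule applies.
Among Eriksen and Novak, alphabetically by surname: Eriksen before Novak.
Espinoza, Leclerc and Johansson all have date of most recent title 10 May 2012, so the next rule applies.
Among Espinoza, Leclerc and Johansson, by ranking points (higher first): Espinoza and Leclerc (6641 pts) before Johansson (5750 pts).
Among Espinoza and Leclerc, alphabetically by surname: Espinoza before Leclerc.
Beaumont and Ibarra both have date of most recent title 21 Oct 2010, so the next rule applies.
Beaumont and Ibarra both have ranking points 4388 pts, so the next rule applies.
Among Beaumont and Ibarra, alphabetically by surname: Beaumont before Ibarra.
Abara and Sato are each Tour Winner, so the next rule applies.
Abara and Sato both have date of most recent title 21 Sep 1992, so the next rule applies.
Abara and Sato both have ranking points 8822 pts, so the next rule applies.
Among Abara and Sato, alphabetically by surname: Abara before Sato.
Full order: Eriksen, Novak, Espinoza, Leclerc, Johansson, Beaumont, Ibarra, Abara, Sato.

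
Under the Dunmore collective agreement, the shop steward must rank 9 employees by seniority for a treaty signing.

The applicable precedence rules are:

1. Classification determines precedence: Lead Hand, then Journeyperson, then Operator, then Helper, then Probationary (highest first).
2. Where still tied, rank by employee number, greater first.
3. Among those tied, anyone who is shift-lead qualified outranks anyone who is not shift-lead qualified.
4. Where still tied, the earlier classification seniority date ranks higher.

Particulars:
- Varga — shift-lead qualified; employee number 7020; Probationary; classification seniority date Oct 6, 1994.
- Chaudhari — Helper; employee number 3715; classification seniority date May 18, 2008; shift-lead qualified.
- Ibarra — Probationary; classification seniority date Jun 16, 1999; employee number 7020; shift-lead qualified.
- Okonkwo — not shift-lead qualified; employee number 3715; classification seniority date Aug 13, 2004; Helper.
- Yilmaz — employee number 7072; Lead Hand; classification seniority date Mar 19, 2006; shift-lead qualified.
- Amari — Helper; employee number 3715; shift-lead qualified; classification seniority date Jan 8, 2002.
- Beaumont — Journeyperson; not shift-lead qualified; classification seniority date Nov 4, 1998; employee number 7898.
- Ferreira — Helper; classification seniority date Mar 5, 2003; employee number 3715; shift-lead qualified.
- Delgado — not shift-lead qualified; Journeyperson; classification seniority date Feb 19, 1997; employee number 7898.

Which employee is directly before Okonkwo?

By classification: Yilmaz (Lead Hand); then Delgado and Beaumont (Journeyperson); then Amari, Ferreira, Chaudhari and Okonkwo (Helper); then Varga and Ibarra (Probationary).
Delgado and Beaumont both have employee number 7898, so the next rule applies.
Delgado and Beaumont are each not shift-lead qualified, so the next rule applies.
Among Delgado and Beaumont, by classification seniority date (earlier first): Delgado (Feb 19, 1997) before Beaumont (Nov 4, 1998).
Amari, Ferreira, Chaudhari and Okonkwo all have employee number 3715, so the next rule applies.
Among Amari, Ferreira, Chaudhari and Okonkwo, shift-lead qualified before not shift-lead qualified: Amari, Ferreira and Chaudhari (shift-lead qualified) before Okonkwo (not shift-lead qualified).
Among Amari, Ferreira and Chaudhari, by classification seniority date (earlier first): Amari (Jan 8, 2002) before Ferreira (Mar 5, 2003) before Chaudhari (May 18, 2008).
Varga and Ibarra both have employee number 7020, so the next rule applies.
Varga and Ibarra are each shift-lead qualified, so the next rule applies.
Among Varga and Ibarra, by classification seniority date (earlier first): Varga (Oct 6, 1994) before Ibarra (Jun 16, 1999).
Order: Yilmaz, Delgado, Beaumont, Amari, Ferreira, Chaudhari, Okonkwo, Varga, Ibarra.

Chaudhari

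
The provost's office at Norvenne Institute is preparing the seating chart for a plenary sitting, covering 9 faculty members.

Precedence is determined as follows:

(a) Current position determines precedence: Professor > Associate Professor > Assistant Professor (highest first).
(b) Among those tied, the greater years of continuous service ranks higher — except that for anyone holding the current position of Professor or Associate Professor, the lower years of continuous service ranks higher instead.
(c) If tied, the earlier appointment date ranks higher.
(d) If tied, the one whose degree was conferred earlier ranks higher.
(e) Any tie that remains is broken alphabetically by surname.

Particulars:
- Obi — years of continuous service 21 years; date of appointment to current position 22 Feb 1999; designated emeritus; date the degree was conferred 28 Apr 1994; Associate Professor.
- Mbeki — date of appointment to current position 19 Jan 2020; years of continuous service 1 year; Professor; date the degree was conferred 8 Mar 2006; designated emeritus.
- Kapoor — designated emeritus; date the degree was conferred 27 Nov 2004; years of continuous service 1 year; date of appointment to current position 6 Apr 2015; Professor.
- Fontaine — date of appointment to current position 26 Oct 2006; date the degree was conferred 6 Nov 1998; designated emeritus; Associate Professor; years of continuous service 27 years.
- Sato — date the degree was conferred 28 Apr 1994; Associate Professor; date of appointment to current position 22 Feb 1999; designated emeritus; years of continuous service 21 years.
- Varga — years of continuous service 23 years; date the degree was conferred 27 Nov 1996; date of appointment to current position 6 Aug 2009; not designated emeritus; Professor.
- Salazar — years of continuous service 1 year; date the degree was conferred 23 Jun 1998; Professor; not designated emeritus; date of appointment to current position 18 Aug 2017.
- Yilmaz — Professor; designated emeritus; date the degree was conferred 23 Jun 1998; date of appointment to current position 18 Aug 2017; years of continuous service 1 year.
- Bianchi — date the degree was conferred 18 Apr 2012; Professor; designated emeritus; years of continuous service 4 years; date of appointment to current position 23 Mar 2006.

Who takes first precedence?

Kapoor

By current position: Kapoor, Salazar, Yilmaz, Mbeki, Bianchi and Varga (Professor); then Obi, Sato and Fontaine (Associate Professor).
Among Kapoor, Salazar, Yilmaz, Mbeki, Bianchi and Varga, by years of continuous service (lower first) (reversed rule for this group): Kapoor, Salazar, Yilmaz and Mbeki (1 year) before Bianchi (4 years) before Varga (23 years).
Among Kapoor, Salazar, Yilmaz and Mbeki, by date of appointment to current position (earlier first): Kapoor (6 Apr 2015) before Salazar and Yilmaz (18 Aug 2017) before Mbeki (19 Jan 2020).
Salazar and Yilmaz both have date the degree was conferred 23 Jun 1998, so the next rule applies.
Among Salazar and Yilmaz, alphabetically by surname: Salazar before Yilmaz.
Among Obi, Sato and Fontaine, by years of continuous service (lower first) (reversed rule for this group): Obi and Sato (21 years) before Fontaine (27 years).
Obi and Sato both have date of appointment to current position 22 Feb 1999, so the next rule applies.
Obi and Sato both have date the degree was conferred 28 Apr 1994, so the next rule applies.
Among Obi and Sato, alphabetically by surname: Obi before Sato.
Order: Kapoor, Salazar, Yilmaz, Mbeki, Bianchi, Varga, Obi, Sato, Fontaine.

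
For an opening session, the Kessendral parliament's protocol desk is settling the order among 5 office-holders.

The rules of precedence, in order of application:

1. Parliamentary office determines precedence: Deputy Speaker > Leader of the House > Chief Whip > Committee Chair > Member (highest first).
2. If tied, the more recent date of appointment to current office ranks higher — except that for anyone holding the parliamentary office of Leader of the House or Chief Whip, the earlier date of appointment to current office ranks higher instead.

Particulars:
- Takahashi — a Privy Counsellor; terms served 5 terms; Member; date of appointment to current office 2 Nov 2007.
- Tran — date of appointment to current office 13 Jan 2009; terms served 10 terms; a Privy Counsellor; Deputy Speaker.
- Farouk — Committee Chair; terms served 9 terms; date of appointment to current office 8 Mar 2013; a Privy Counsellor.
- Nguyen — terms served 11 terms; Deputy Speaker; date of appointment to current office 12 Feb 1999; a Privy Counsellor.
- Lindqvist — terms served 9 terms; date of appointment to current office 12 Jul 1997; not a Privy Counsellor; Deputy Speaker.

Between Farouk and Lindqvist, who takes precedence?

By parliamentary office: Tran, Nguyen and Lindqvist (Deputy Speaker); then Farouk (Committee Chair); then Takahashi (Member).
Among Tran, Nguyen and Lindqvist, by date of appointment to current office (later first): Tran (13 Jan 2009) before Nguyen (12 Feb 1999) before Lindqvist (12 Jul 1997).
So Lindqvist takes precedence.

Lindqvist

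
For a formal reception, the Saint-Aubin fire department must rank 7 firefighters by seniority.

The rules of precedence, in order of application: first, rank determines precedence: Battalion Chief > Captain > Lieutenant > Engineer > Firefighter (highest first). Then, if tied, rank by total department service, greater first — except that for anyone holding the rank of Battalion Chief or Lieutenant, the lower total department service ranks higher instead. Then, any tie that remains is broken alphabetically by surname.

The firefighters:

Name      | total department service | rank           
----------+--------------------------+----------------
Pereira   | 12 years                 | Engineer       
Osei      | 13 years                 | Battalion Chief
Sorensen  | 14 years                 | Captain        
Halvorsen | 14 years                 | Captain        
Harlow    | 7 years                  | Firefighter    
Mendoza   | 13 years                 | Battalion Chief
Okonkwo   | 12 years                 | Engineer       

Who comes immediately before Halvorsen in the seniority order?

By rank: Mendoza and Osei (Battalion Chief); then Halvorsen and Sorensen (Captain); then Okonkwo and Pereira (Engineer); then Harlow (Firefighter).
Mendoza and Osei both have total department service 13 years, so the next rule applies.
Among Mendoza and Osei, alphabetically by surname: Mendoza before Osei.
Halvorsen and Sorensen both have total department service 14 years, so the next rule applies.
Among Halvorsen and Sorensen, alphabetically by surname: Halvorsen before Sorensen.
Okonkwo and Pereira both have total department service 12 years, so the next rule applies.
Among Okonkwo and Pereira, alphabetically by surname: Okonkwo before Pereira.
Order: Mendoza, Osei, Halvorsen, Sorensen, Okonkwo, Pereira, Harlow.

Osei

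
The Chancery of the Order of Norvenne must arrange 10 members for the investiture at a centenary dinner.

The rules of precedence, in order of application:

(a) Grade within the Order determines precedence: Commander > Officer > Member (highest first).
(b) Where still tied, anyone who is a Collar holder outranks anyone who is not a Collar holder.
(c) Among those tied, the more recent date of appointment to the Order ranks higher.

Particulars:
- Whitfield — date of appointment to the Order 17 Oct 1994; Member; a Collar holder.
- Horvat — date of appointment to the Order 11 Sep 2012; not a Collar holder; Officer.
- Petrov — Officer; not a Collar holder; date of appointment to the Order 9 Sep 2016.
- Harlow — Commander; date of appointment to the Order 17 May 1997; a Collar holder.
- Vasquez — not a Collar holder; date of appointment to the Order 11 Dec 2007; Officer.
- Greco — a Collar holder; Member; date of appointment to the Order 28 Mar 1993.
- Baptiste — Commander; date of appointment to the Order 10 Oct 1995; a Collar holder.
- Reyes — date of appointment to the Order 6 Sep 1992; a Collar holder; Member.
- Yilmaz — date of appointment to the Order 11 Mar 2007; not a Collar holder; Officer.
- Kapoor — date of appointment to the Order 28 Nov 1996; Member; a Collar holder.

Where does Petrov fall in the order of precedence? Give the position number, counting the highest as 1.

3

By grade within the Order: Harlow and Baptiste (Commander); then Petrov, Horvat, Vasquez and Yilmaz (Officer); then Kapoor, Whitfield, Greco and Reyes (Member).
Harlow and Baptiste are each a Collar holder, so the next rule applies.
Among Harlow and Baptiste, by date of appointment to the Order (later first): Harlow (17 May 1997) before Baptiste (10 Oct 1995).
Petrov, Horvat, Vasquez and Yilmaz are each not a Collar holder, so the next rule applies.
Among Petrov, Horvat, Vasquez and Yilmaz, by date of appointment to the Order (later first): Petrov (9 Sep 2016) before Horvat (11 Sep 2012) before Vasquez (11 Dec 2007) before Yilmaz (11 Mar 2007).
Kapoor, Whitfield, Greco and Reyes are each a Collar holder, so the next rule applies.
Among Kapoor, Whitfield, Greco and Reyes, by date of appointment to the Order (later first): Kapoor (28 Nov 1996) before Whitfield (17 Oct 1994) before Greco (28 Mar 1993) before Reyes (6 Sep 1992).
Order: Harlow, Baptiste, Petrov, Horvat, Vasquez, Yilmaz, Kapoor, Whitfield, Greco, Reyes. So position 3.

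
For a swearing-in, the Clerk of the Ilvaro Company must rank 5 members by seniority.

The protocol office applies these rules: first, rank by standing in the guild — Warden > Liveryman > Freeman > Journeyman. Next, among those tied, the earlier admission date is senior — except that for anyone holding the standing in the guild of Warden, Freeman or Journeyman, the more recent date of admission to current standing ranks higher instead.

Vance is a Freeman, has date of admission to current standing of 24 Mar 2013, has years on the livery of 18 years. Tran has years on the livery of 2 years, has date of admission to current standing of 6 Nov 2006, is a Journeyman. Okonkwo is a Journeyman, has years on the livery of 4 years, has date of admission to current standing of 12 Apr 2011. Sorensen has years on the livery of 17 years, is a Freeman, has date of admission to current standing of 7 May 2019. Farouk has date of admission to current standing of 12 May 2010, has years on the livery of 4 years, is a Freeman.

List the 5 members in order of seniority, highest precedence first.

By standing in the guild: Sorensen, Vance and Farouk (Freeman); then Okonkwo and Tran (Journeyman).
Among Sorensen, Vance and Farouk, by date of admission to current standing (later first) (reversed rule for this group): Sorensen (7 May 2019) before Vance (24 Mar 2013) before Farouk (12 May 2010).
Among Okonkwo and Tran, by date of admission to current standing (later first) (reversed rule for this group): Okonkwo (12 Apr 2011) before Tran (6 Nov 2006).
Full order: Sorensen, Vance, Farouk, Okonkwo, Tran.

Sorensen, Vance, Farouk, Okonkwo, Tran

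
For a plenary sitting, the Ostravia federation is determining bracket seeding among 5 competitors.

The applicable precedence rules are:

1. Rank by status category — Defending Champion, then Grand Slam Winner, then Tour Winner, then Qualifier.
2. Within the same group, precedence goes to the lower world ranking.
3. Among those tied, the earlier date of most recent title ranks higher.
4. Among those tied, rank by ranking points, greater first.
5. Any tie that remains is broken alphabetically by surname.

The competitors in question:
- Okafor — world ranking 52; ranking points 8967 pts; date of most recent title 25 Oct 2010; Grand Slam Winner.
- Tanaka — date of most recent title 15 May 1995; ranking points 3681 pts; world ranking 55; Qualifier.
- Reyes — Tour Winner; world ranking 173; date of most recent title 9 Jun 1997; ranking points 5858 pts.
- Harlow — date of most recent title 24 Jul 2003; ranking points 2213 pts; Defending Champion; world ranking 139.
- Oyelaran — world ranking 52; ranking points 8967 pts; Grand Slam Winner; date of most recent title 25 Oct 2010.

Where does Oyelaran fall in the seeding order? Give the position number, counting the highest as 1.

By status category: Harlow (Defending Champion); then Okafor and Oyelaran (Grand Slam Winner); then Reyes (Tour Winner); then Tanaka (Qualifier).
Okafor and Oyelaran both have world ranking 52, so the next rule applies.
Okafor and Oyelaran both have date of most recent title 25 Oct 2010, so the next rule applies.
Okafor and Oyelaran both have ranking points 8967 pts, so the next rule applies.
Among Okafor and Oyelaran, alphabetically by surname: Okafor before Oyelaran.
Order: Harlow, Okafor, Oyelaran, Reyes, Tanaka. So position 3.

3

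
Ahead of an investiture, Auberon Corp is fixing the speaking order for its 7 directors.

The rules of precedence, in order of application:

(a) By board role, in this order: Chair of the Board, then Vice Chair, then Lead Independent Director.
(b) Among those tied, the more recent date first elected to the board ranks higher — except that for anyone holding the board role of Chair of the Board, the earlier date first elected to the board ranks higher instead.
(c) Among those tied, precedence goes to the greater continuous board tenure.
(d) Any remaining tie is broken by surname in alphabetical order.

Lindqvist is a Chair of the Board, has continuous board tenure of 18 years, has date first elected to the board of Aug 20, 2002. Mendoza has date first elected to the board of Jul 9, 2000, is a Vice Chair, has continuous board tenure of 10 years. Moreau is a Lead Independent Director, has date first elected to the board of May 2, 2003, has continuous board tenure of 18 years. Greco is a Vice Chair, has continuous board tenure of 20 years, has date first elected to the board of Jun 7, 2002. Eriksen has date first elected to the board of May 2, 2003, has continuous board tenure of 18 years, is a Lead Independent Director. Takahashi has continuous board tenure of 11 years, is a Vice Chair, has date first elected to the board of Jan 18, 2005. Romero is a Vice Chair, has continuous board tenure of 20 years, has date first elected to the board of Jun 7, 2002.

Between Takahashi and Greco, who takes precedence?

By board role: Lindqvist (Chair of the Board); then Takahashi, Greco, Romero and Mendoza (Vice Chair); then Eriksen and Moreau (Lead Independent Director).
Among Takahashi, Greco, Romero and Mendoza, by date first elected to the board (later first): Takahashi (Jan 18, 2005) before Greco and Romero (Jun 7, 2002) before Mendoza (Jul 9, 2000).
Greco and Romero both have continuous board tenure 20 years, so the next rule applies.
Among Greco and Romero, alphabetically by surname: Greco before Romero.
Eriksen and Moreau both have date first elected to the board May 2, 2003, so the next rule applies.
Eriksen and Moreau both have continuous board tenure 18 years, so the next rule applies.
Among Eriksen and Moreau, alphabetically by surname: Eriksen before Moreau.
So Takahashi takes precedence.

Takahashi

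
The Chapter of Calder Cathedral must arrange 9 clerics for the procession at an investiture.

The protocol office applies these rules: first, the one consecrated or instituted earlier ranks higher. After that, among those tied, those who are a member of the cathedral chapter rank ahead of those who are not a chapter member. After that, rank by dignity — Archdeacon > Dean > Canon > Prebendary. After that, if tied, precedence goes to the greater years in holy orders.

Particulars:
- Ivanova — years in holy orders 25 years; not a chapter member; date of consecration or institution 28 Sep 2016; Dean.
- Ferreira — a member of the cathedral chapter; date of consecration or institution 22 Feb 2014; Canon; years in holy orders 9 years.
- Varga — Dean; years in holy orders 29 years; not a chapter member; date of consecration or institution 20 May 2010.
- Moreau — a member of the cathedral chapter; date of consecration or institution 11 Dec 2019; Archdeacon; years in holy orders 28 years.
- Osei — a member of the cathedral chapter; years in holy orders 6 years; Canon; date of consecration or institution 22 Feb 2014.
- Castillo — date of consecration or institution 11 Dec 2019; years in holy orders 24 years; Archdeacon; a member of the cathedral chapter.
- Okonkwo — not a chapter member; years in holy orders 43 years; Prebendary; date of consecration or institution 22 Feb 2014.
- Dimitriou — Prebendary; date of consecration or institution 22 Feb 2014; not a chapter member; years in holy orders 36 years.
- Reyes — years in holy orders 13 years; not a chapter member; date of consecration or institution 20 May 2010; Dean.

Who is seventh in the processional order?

Ivanova

By date of consecration or institution (earlier first): Varga and Reyes (both 20 May 2010); then Ferreira, Osei, Okonkwo and Dimitriou (each 22 Feb 2014); then Ivanova (28 Sep 2016); then Moreau and Castillo (both 11 Dec 2019).
Varga and Reyes are each not a chapter member, so the next rule applies.
Varga and Reyes are each Dean, so the next rule applies.
Among Varga and Reyes, by years in holy orders (higher first): Varga (29 years) before Reyes (13 years).
Among Ferreira, Osei, Okonkwo and Dimitriou, a member of the cathedral chapter before not a chapter member: Ferreira and Osei (a member of the cathedral chapter) before Okonkwo and Dimitriou (not a chapter member).
Ferreira and Osei are each Canon, so the next rule applies.
Among Ferreira and Osei, by years in holy orders (higher first): Ferreira (9 years) before Osei (6 years).
Okonkwo and Dimitriou are each Prebendary, so the next rule applies.
Among Okonkwo and Dimitriou, by years in holy orders (higher first): Okonkwo (43 years) before Dimitriou (36 years).
Moreau and Castillo are each a member of the cathedral chapter, so the next rule applies.
Moreau and Castillo are each Archdeacon, so the next rule applies.
Among Moreau and Castillo, by years in holy orders (higher first): Moreau (28 years) before Castillo (24 years).
Order: Varga, Reyes, Ferreira, Osei, Okonkwo, Dimitriou, Ivanova, Moreau, Castillo.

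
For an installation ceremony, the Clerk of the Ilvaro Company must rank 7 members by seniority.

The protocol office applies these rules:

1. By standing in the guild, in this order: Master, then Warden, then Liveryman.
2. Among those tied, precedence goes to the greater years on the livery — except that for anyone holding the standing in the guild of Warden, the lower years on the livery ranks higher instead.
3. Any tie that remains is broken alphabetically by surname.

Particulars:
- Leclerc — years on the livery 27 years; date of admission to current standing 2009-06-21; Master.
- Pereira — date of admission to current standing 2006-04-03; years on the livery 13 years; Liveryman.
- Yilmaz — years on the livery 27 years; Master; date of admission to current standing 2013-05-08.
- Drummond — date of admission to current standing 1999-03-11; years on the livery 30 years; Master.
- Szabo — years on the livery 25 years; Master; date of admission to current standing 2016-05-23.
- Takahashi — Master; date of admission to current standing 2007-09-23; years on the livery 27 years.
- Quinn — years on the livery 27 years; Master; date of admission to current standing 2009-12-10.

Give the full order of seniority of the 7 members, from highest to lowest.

Drummond, Leclerc, Quinn, Takahashi, Yilmaz, Szabo, Pereira

By standing in the guild: Drummond, Leclerc, Quinn, Takahashi, Yilmaz and Szabo (Master); then Pereira (Liveryman).
Among Drummond, Leclerc, Quinn, Takahashi, Yilmaz and Szabo, by years on the livery (higher first): Drummond (30 years) before Leclerc, Quinn, Takahashi and Yilmaz (27 years) before Szabo (25 years).
Among Leclerc, Quinn, Takahashi and Yilmaz, alphabetically by surname: Leclerc before Quinn before Takahashi before Yilmaz.
Full order: Drummond, Leclerc, Quinn, Takahashi, Yilmaz, Szabo, Pereira.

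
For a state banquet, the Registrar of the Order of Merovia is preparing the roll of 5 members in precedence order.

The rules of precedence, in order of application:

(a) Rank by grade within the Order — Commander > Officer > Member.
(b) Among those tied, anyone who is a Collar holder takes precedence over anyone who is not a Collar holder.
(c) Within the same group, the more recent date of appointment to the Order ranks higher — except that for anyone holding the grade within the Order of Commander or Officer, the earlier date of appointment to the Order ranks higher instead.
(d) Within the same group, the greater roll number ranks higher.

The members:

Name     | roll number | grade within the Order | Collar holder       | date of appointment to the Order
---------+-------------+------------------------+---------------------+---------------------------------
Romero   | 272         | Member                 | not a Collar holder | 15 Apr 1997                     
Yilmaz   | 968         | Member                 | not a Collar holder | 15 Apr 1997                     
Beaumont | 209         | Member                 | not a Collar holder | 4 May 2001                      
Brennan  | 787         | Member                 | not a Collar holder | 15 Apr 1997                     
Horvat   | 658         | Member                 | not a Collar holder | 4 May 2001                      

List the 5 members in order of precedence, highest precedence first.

Horvat, Beaumont, Yilmaz, Brennan, Romero

By grade within the Order: Horvat, Beaumont, Yilmaz, Brennan and Romero (Member).
Horvat, Beaumont, Yilmaz, Brennan and Romero are each not a Collar holder, so the next rule applies.
Among Horvat, Beaumont, Yilmaz, Brennan and Romero, by date of appointment to the Order (later first): Horvat and Beaumont (4 May 2001) before Yilmaz, Brennan and Romero (15 Apr 1997).
Among Horvat and Beaumont, by roll number (higher first): Horvat (658) before Beaumont (209).
Among Yilmaz, Brennan and Romero, by roll number (higher first): Yilmaz (968) before Brennan (787) before Romero (272).
Full order: Horvat, Beaumont, Yilmaz, Brennan, Romero.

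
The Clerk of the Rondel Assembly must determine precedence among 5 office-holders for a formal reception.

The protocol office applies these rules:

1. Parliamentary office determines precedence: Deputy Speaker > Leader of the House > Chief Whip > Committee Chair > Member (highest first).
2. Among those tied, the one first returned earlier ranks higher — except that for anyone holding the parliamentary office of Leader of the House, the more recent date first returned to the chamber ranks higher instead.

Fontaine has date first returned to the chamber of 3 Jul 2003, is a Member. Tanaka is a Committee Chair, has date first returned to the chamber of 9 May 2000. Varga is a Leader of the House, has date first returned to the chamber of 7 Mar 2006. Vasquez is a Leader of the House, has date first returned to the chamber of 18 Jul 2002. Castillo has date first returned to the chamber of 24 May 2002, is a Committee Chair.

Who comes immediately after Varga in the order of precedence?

Vasquez

By parliamentary office: Varga and Vasquez (Leader of the House); then Tanaka and Castillo (Committee Chair); then Fontaine (Member).
Among Varga and Vasquez, by date first returned to the chamber (later first) (reversed rule for this group): Varga (7 Mar 2006) before Vasquez (18 Jul 2002).
Among Tanaka and Castillo, by date first returned to the chamber (earlier first): Tanaka (9 May 2000) before Castillo (24 May 2002).
Order: Varga, Vasquez, Tanaka, Castillo, Fontaine.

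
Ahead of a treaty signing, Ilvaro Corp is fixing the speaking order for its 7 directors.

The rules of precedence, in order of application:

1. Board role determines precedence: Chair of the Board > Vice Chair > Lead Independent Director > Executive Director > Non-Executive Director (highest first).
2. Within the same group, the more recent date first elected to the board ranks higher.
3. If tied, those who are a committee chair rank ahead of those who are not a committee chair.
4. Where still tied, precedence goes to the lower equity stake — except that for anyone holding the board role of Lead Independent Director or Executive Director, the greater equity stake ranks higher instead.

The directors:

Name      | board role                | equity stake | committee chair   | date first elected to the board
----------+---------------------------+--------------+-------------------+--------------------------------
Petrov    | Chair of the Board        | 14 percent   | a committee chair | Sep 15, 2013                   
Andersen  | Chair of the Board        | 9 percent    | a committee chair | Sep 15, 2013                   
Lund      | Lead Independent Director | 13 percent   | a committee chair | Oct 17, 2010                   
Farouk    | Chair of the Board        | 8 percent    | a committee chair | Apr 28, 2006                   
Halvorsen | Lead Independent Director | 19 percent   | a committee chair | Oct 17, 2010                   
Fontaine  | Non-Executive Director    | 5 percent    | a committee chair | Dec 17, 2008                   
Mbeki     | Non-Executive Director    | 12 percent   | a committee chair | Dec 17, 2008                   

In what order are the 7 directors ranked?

Andersen, Petrov, Farouk, Halvorsen, Lund, Fontaine, Mbeki

By board role: Andersen, Petrov and Farouk (Chair of the Board); then Halvorsen and Lund (Lead Independent Director); then Fontaine and Mbeki (Non-Executive Director).
Among Andersen, Petrov and Farouk, by date first elected to the board (later first): Andersen and Petrov (Sep 15, 2013) before Farouk (Apr 28, 2006).
Andersen and Petrov are each a committee chair, so the next rule applies.
Among Andersen and Petrov, by equity stake (lower first): Andersen (9 percent) before Petrov (14 percent).
Halvorsen and Lund both have date first elected to the board Oct 17, 2010, so the next rule applies.
Halvorsen and Lund are each a committee chair, so the next rule applies.
Among Halvorsen and Lund, by equity stake (higher first) (reversed rule for this group): Halvorsen (19 percent) before Lund (13 percent).
Fontaine and Mbeki both have date first elected to the board Dec 17, 2008, so the next rule applies.
Fontaine and Mbeki are each a committee chair, so the next rule applies.
Among Fontaine and Mbeki, by equity stake (lower first): Fontaine (5 percent) before Mbeki (12 percent).
Full order: Andersen, Petrov, Farouk, Halvorsen, Lund, Fontaine, Mbeki.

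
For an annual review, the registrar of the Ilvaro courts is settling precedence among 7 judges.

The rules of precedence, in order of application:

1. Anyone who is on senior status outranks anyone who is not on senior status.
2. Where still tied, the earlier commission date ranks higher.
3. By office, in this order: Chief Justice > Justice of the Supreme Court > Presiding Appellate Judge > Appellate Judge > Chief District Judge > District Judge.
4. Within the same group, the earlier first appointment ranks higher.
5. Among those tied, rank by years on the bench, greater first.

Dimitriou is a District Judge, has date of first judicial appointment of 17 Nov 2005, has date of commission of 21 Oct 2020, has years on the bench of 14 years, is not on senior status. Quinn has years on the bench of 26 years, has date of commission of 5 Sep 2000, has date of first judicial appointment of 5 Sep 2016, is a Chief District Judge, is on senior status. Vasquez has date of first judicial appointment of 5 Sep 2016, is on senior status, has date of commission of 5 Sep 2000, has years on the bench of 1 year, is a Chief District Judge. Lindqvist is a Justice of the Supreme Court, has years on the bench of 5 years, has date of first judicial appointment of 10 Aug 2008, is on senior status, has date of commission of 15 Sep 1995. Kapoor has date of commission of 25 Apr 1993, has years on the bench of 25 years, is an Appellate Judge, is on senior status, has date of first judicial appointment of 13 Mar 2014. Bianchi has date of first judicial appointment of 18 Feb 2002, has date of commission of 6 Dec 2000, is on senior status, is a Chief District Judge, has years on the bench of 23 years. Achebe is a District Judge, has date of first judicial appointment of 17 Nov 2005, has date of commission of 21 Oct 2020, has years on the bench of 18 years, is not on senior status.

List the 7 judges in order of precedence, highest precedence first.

By the first rule: Kapoor, Lindqvist, Quinn, Vasquez and Bianchi (each on senior status); then Achebe and Dimitriou (both not on senior status).
Among Kapoor, Lindqvist, Quinn, Vasquez and Bianchi, by date of commission (earlier first): Kapoor (25 Apr 1993) before Lindqvist (15 Sep 1995) before Quinn and Vasquez (5 Sep 2000) before Bianchi (6 Dec 2000).
Quinn and Vasquez are each Chief District Judge, so the next rule applies.
Quinn and Vasquez both have date of first judicial appointment 5 Sep 2016, so the next rule applies.
Among Quinn and Vasquez, by years on the bench (higher first): Quinn (26 years) before Vasquez (1 year).
Achebe and Dimitriou both have date of commission 21 Oct 2020, so the next rule applies.
Achebe and Dimitriou are each District Judge, so the next rule applies.
Achebe and Dimitriou both have date of first judicial appointment 17 Nov 2005, so the next rule applies.
Among Achebe and Dimitriou, by years on the bench (higher first): Achebe (18 years) before Dimitriou (14 years).
Full order: Kapoor, Lindqvist, Quinn, Vasquez, Bianchi, Achebe, Dimitriou.

Kapoor, Lindqvist, Quinn, Vasquez, Bianchi, Achebe, Dimitriou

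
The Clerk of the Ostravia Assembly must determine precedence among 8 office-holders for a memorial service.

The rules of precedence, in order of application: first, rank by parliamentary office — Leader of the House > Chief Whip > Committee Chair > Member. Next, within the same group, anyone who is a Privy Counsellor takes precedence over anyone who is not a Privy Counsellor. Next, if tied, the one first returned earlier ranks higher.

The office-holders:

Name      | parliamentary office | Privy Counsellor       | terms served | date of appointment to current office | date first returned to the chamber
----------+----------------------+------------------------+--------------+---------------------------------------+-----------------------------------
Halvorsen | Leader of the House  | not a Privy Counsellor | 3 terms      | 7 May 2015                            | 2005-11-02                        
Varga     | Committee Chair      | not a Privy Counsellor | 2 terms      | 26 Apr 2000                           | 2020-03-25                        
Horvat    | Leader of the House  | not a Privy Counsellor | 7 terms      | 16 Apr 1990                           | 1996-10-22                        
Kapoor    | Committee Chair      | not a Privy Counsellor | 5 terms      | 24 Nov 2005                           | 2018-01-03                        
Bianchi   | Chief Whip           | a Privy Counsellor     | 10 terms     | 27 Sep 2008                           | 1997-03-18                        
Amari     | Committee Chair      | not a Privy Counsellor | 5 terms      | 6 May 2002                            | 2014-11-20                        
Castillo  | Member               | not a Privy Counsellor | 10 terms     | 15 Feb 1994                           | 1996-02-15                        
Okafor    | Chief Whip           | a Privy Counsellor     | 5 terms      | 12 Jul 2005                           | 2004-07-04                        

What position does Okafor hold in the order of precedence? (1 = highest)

By parliamentary office: Horvat and Halvorsen (Leader of the House); then Bianchi and Okafor (Chief Whip); then Amari, Kapoor and Varga (Committee Chair); then Castillo (Member).
Horvat and Halvorsen are each not a Privy Counsellor, so the next rule applies.
Among Horvat and Halvorsen, by date first returned to the chamber (earlier first): Horvat (1996-10-22) before Halvorsen (2005-11-02).
Bianchi and Okafor are each a Privy Counsellor, so the next rule applies.
Among Bianchi and Okafor, by date first returned to the chamber (earlier first): Bianchi (1997-03-18) before Okafor (2004-07-04).
Amari, Kapoor and Varga are each not a Privy Counsellor, so the next rule applies.
Among Amari, Kapoor and Varga, by date first returned to the chamber (earlier first): Amari (2014-11-20) before Kapoor (2018-01-03) before Varga (2020-03-25).
Order: Horvat, Halvorsen, Bianchi, Okafor, Amari, Kapoor, Varga, Castillo. So position 4.

4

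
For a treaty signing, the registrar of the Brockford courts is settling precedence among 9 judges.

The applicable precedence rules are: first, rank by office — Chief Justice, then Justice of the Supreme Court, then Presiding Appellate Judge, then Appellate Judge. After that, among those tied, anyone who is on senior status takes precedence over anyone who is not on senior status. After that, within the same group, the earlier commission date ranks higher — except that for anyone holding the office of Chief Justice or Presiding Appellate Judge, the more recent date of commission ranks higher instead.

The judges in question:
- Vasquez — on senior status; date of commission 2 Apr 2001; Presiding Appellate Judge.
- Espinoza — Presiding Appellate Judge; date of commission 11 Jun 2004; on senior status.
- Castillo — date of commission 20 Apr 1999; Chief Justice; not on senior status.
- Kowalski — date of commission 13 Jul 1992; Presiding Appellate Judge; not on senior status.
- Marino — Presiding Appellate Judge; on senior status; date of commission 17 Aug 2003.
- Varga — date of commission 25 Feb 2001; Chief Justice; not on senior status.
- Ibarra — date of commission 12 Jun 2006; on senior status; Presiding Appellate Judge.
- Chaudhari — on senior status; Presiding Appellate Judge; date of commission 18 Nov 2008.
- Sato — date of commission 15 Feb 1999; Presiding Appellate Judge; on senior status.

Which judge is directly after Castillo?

By office: Varga and Castillo (Chief Justice); then Chaudhari, Ibarra, Espinoza, Marino, Vasquez, Sato and Kowalski (Presiding Appellate Judge).
Varga and Castillo are each not on senior status, so the next rule applies.
Among Varga and Castillo, by date of commission (later first) (reversed rule for this group): Varga (25 Feb 2001) before Castillo (20 Apr 1999).
Among Chaudhari, Ibarra, Espinoza, Marino, Vasquez, Sato and Kowalski, on senior status before not on senior status: Chaudhari, Ibarra, Espinoza, Marino, Vasquez and Sato (on senior status) before Kowalski (not on senior status).
Among Chaudhari, Ibarra, Espinoza, Marino, Vasquez and Sato, by date of commission (later first) (reversed rule for this group): Chaudhari (18 Nov 2008) before Ibarra (12 Jun 2006) before Espinoza (11 Jun 2004) before Marino (17 Aug 2003) before Vasquez (2 Apr 2001) before Sato (15 Feb 1999).
Order: Varga, Castillo, Chaudhari, Ibarra, Espinoza, Marino, Vasquez, Sato, Kowalski.

Chaudhari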